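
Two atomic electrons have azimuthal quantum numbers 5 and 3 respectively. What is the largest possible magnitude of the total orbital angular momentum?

|L_tot|_max = 6√2 ℏ ≈ 8.485ℏ

Angular momentum addition gives L = |l₁ − l₂|, …, l₁ + l₂.
Allowed values: L = 2, 3, 4, 5, 6, 7, 8.
The largest magnitude corresponds to L = 8: |L_tot| = ℏ√(8·9) = 6√2 ℏ.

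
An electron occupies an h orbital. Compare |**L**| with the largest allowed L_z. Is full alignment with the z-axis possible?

No: L_z,max = 5ℏ < |L| = √30 ℏ ≈ 5.477ℏ

An h state has l = 5.
|L| = √30 ℏ ≈ 5.4772ℏ, while L_z,max = lℏ = 5ℏ.
Since |L| > L_z,max, the vector can never point exactly along z; the closest it comes is θ_min = arccos(5/√30) ≈ 24.1°.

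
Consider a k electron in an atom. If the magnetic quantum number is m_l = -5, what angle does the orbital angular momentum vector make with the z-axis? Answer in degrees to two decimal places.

θ ≈ 131.92°

For a k orbital, l = 7.
|L| = ℏ√(l(l+1)) = 2√14 ℏ.
L_z = m_l ℏ = −5ℏ.
cos θ = L_z/|L| = -5/√56, so θ ≈ 131.92°.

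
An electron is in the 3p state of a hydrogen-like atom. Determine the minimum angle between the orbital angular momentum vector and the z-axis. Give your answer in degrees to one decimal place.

θ_min ≈ 45.0°

The 3p subshell has l = 1.
|L| = √(l(l+1)) ℏ = √2 ℏ.
The smallest angle corresponds to the largest L_z, i.e. m_l = l = 1, giving L_z = 1ℏ.
cos θ_min = 1/√2, so θ_min ≈ 45.0°.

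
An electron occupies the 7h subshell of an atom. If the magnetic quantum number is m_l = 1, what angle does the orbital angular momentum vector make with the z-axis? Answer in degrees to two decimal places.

The 7h subshell has l = 5.
|L|² = l(l+1)ℏ² = 30ℏ², so |L| = √30 ℏ.
L_z = m_l ℏ = 1ℏ.
cos θ = L_z/|L| = 1/√30, so θ ≈ 79.48°.

θ ≈ 79.48°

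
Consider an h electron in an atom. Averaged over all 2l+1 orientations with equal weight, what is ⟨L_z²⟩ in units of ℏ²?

H corresponds to l = 5.
The allowed m_l values are -5, -4, -3, -2, -1, 0, 1, 2, 3, 4, 5.
⟨L_z²⟩ = ℏ²·(Σ m_l²)/(2l+1) = ℏ²·110/11 = 10ℏ².

⟨L_z²⟩ = 10 ℏ²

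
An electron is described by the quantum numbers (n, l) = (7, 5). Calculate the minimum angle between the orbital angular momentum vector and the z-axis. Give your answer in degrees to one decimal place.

|L| = ℏ√(l(l+1)) = √30 ℏ.
The smallest angle corresponds to the largest L_z, i.e. m_l = l = 5, giving L_z = 5ℏ.
cos θ_min = 5/√30, so θ_min ≈ 24.1°.

θ_min ≈ 24.1°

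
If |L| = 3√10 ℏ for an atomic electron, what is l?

|L| = ℏ√(l(l+1)), so l(l+1) = 90.
The positive root is l = 9.

l = 9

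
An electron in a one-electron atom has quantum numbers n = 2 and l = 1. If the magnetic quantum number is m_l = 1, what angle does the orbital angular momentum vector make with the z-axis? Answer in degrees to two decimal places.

θ ≈ 45.00°

|L|² = l(l+1)ℏ² = 2ℏ², so |L| = √2 ℏ.
L_z = m_l ℏ = 1ℏ.
cos θ = L_z/|L| = 1/√2, so θ ≈ 45.00°.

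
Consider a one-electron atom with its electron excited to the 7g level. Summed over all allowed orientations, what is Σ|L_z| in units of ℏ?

Σ|L_z| = 20 ℏ

The 7g level has l = 4.
The allowed m_l values are -4, -3, -2, -1, 0, 1, 2, 3, 4.
Σ|m_l| = 2(1+2+…+4) = 20.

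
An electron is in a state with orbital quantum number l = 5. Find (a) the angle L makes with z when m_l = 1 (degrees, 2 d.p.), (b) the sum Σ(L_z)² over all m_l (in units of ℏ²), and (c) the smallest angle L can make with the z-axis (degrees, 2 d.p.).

θ(m_l=1) ≈ 79.48°; Σ(L_z)² = 110 ℏ²; θ_min ≈ 24.09°

For m_l = 1: cos θ = 1/√30, θ ≈ 79.48°.
Σ m_l² = 110, so Σ(L_z)² = 110 ℏ².
cos θ_min = 5/√30, so θ_min ≈ 24.09°.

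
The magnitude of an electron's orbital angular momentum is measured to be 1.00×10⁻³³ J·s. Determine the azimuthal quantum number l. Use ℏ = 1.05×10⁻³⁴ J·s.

l = 9

Dividing by ℏ: |L|/ℏ ≈ 9.524.
l(l+1) ≈ 9.524² ≈ 90.70, so l = 9.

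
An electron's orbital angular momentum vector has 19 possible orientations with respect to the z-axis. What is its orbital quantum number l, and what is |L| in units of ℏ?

19 = 2l + 1, so l = (19−1)/2 = 9.
|L| = ℏ√(l(l+1)) = ℏ√(9·10) = 3√10 ℏ.

l = 9, |L| = 3√10 ℏ ≈ 9.487ℏ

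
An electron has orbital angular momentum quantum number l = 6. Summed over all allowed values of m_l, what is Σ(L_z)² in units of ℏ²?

Σ(L_z)² = 182 ℏ²

The allowed m_l values are -6, -5, -4, -3, -2, -1, 0, 1, 2, 3, 4, 5, 6.
Σ m_l² = 2·(1 + 4 + 9 + 16 + 25 + 36) = 182.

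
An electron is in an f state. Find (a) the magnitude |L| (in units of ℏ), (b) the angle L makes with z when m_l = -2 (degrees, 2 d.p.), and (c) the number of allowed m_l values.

|L| = 2√3 ℏ ≈ 3.464ℏ; θ(m_l=-2) ≈ 125.26°; 7 values

For an f orbital, l = 3.
|L| = ℏ√(3·4) = 2√3 ℏ ≈ 3.464ℏ.
For m_l = -2: cos θ = -2/√12, θ ≈ 125.26°.
There are 2l+1 = 7 values of m_l.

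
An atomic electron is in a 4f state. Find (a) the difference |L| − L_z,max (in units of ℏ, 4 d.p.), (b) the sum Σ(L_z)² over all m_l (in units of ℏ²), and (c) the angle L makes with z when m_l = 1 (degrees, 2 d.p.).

For 4f, l = 3.
|L| − L_z,max = (2√3 − 3)ℏ ≈ 0.4641ℏ.
Σ m_l² = 28, so Σ(L_z)² = 28 ℏ².
For m_l = 1: cos θ = 1/√12, θ ≈ 73.22°.

|L|−L_z,max ≈ 0.4641ℏ; Σ(L_z)² = 28 ℏ²; θ(m_l=1) ≈ 73.22°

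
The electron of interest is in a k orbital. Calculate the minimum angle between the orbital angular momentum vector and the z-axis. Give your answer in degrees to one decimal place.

For a k orbital, l = 7.
|L|² = l(l+1)ℏ² = 56ℏ², so |L| = 2√14 ℏ.
The smallest angle corresponds to the largest L_z, i.e. m_l = l = 7, giving L_z = 7ℏ.
cos θ_min = 7/√56, so θ_min ≈ 20.7°.

θ_min ≈ 20.7°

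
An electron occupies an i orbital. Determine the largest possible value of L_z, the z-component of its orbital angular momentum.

L_z,max = 6ℏ

For an i orbital, l = 6.
L_z = m_l ℏ with m_l ∈ {−6, …, 6}; the maximum is m_l = 6.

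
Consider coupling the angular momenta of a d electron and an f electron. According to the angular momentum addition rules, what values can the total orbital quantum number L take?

The total orbital quantum number L ranges from |l₁ − l₂| to l₁ + l₂ in integer steps.
L ∈ {1, 2, 3, 4, 5}.

L = 1, 2, 3, 4, 5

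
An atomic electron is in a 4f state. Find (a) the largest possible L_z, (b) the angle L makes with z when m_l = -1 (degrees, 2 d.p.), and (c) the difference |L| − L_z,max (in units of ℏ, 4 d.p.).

For 4f, l = 3.
L_z,max = lℏ = 3ℏ.
For m_l = -1: cos θ = -1/√12, θ ≈ 106.78°.
|L| − L_z,max = (2√3 − 3)ℏ ≈ 0.4641ℏ.

L_z,max = 3ℏ; θ(m_l=-1) ≈ 106.78°; |L|−L_z,max ≈ 0.4641ℏ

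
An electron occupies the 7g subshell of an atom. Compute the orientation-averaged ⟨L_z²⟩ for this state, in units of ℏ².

For 7g, l = 4.
m_l runs from −4 to 4, i.e. {-4, -3, -2, -1, 0, 1, 2, 3, 4}.
⟨L_z²⟩ = ℏ²·(Σ m_l²)/(2l+1) = ℏ²·60/9 = 6.667ℏ².

⟨L_z²⟩ = 6.667 ℏ²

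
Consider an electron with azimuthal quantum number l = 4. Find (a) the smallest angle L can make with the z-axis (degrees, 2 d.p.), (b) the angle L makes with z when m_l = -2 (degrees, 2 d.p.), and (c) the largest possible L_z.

cos θ_min = 4/√20, so θ_min ≈ 26.57°.
For m_l = -2: cos θ = -2/√20, θ ≈ 116.57°.
L_z,max = lℏ = 4ℏ.

θ_min ≈ 26.57°; θ(m_l=-2) ≈ 116.57°; L_z,max = 4ℏ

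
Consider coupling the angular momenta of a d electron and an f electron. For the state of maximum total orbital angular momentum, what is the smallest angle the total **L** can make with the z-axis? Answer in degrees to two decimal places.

Angular momentum addition gives L = |l₁ − l₂|, …, l₁ + l₂.
Allowed values: L = 1, 2, 3, 4, 5.
The maximum is L = 5, with |L_tot| = ℏ√(5·6) = √30 ℏ.
The minimum angle with z is arccos(5/√30) ≈ 24.09°.

θ_min ≈ 24.09°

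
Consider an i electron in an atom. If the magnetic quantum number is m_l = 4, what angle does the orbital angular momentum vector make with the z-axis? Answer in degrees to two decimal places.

For an i orbital, l = 6.
|L| = ℏ√(l(l+1)) = √42 ℏ.
L_z = m_l ℏ = 4ℏ.
cos θ = L_z/|L| = 4/√42, so θ ≈ 51.89°.

θ ≈ 51.89°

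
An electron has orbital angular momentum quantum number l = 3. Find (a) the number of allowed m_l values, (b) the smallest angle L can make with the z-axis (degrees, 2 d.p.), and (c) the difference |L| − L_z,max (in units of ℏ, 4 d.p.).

7 values; θ_min ≈ 30.00°; |L|−L_z,max ≈ 0.4641ℏ

There are 2l+1 = 7 values of m_l.
cos θ_min = 3/√12, so θ_min ≈ 30.00°.
|L| − L_z,max = (2√3 − 3)ℏ ≈ 0.4641ℏ.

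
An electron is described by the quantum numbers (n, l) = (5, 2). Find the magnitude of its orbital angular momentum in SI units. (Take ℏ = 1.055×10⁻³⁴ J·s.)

|L| = ℏ√(l(l+1)) = ℏ√(2·3) = √6 ℏ
Numerically, |L| = 2.449 × (1.055×10⁻³⁴ J·s) = 2.584×10⁻³⁴ J·s.

|L| = 2.584×10⁻³⁴ J·s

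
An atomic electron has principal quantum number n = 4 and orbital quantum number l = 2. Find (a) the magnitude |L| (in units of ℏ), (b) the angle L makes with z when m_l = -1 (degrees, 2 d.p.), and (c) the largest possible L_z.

|L| = √6 ℏ ≈ 2.449ℏ; θ(m_l=-1) ≈ 114.09°; L_z,max = 2ℏ

|L| = ℏ√(2·3) = √6 ℏ ≈ 2.449ℏ.
For m_l = -1: cos θ = -1/√6, θ ≈ 114.09°.
L_z,max = lℏ = 2ℏ.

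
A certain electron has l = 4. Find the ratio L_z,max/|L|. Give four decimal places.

L_z,max/|L| = 0.8944

|L| = 2√5 ℏ ≈ 4.4721ℏ, while L_z,max = lℏ = 4ℏ.
L_z,max/|L| = 4/√20 = 0.8944.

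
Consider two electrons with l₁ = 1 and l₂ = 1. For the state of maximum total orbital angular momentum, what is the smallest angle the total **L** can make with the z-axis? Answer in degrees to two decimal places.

θ_min ≈ 35.26°

Angular momentum addition gives L = |l₁ − l₂|, …, l₁ + l₂.
L ∈ {0, 1, 2}.
The maximum is L = 2, with |L_tot| = ℏ√(2·3) = √6 ℏ.
The minimum angle with z is arccos(2/√6) ≈ 35.26°.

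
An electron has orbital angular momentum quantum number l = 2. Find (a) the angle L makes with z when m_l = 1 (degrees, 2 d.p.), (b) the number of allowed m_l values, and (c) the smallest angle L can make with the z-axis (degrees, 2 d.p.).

θ(m_l=1) ≈ 65.91°; 5 values; θ_min ≈ 35.26°

For m_l = 1: cos θ = 1/√6, θ ≈ 65.91°.
There are 2l+1 = 5 values of m_l.
cos θ_min = 2/√6, so θ_min ≈ 35.26°.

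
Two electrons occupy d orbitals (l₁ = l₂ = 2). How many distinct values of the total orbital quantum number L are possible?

Angular momentum addition gives L = |l₁ − l₂|, …, l₁ + l₂.
Allowed values: L = 0, 1, 2, 3, 4.
That is 5 values.

5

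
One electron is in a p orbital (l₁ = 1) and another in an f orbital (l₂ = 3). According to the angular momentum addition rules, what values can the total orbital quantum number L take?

L = 2, 3, 4

The total orbital quantum number L ranges from |l₁ − l₂| to l₁ + l₂ in integer steps.
So L can be 2, 3, 4.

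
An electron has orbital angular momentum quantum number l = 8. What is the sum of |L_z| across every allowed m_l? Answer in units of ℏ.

The allowed m_l values are -8, -7, -6, -5, -4, -3, -2, -1, 0, 1, 2, 3, 4, 5, 6, 7, 8.
Σ|m_l| = l(l+1) = 72.

Σ|L_z| = 72 ℏ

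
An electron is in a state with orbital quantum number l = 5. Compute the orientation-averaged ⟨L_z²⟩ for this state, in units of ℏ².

m_l runs from −5 to 5, i.e. {-5, -4, -3, -2, -1, 0, 1, 2, 3, 4, 5}.
⟨L_z²⟩ = ℏ²·l(l+1)/3 = 10ℏ².

⟨L_z²⟩ = 10 ℏ²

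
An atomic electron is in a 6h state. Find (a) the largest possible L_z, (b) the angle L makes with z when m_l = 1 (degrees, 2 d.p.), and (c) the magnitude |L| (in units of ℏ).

For 6h, l = 5.
L_z,max = lℏ = 5ℏ.
For m_l = 1: cos θ = 1/√30, θ ≈ 79.48°.
|L| = ℏ√(5·6) = √30 ℏ ≈ 5.477ℏ.

L_z,max = 5ℏ; θ(m_l=1) ≈ 79.48°; |L| = √30 ℏ ≈ 5.477ℏ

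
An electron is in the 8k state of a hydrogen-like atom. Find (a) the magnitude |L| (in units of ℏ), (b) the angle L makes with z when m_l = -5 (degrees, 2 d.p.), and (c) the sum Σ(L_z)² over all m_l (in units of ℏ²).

8k means n = 8, l = 7.
|L| = ℏ√(7·8) = 2√14 ℏ ≈ 7.483ℏ.
For m_l = -5: cos θ = -5/√56, θ ≈ 131.92°.
Σ m_l² = 280, so Σ(L_z)² = 280 ℏ².

|L| = 2√14 ℏ ≈ 7.483ℏ; θ(m_l=-5) ≈ 131.92°; Σ(L_z)² = 280 ℏ²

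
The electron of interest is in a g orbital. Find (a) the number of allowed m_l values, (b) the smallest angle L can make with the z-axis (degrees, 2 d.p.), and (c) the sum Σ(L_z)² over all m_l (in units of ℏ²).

9 values; θ_min ≈ 26.57°; Σ(L_z)² = 60 ℏ²

A g state has l = 4.
There are 2l+1 = 9 values of m_l.
cos θ_min = 4/√20, so θ_min ≈ 26.57°.
Σ m_l² = 60, so Σ(L_z)² = 60 ℏ².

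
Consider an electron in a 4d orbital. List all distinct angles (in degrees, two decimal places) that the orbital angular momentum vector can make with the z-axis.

θ ∈ {35.26°, 65.91°, 90.00°, 114.09°, 144.74°}

4d means n = 4, l = 2.
|L|² = l(l+1)ℏ² = 6ℏ², so |L| = √6 ℏ.
cos θ = m_l/√6 for each m_l ∈ {-2, -1, 0, 1, 2}.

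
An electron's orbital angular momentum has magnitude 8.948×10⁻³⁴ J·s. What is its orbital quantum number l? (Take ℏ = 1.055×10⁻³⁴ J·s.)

l = 8

In units of ℏ, |L| ≈ 8.482.
Set l(l+1) = 71.94; the integer solution is l = 8.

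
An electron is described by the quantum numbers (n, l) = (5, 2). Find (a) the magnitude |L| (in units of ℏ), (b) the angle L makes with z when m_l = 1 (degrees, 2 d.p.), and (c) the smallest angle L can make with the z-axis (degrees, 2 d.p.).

|L| = √6 ℏ ≈ 2.449ℏ; θ(m_l=1) ≈ 65.91°; θ_min ≈ 35.26°

|L| = ℏ√(2·3) = √6 ℏ ≈ 2.449ℏ.
For m_l = 1: cos θ = 1/√6, θ ≈ 65.91°.
cos θ_min = 2/√6, so θ_min ≈ 35.26°.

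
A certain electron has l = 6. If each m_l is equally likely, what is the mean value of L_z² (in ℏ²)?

The allowed m_l values are -6, -5, -4, -3, -2, -1, 0, 1, 2, 3, 4, 5, 6.
⟨L_z²⟩ = ℏ²·l(l+1)/3 = 14ℏ².

⟨L_z²⟩ = 14 ℏ²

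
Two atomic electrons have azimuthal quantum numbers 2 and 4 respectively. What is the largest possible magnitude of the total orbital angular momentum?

L runs from |2 − 4| = 2 to 2 + 4 = 6.
Allowed values: L = 2, 3, 4, 5, 6.
The largest magnitude corresponds to L = 6: |L_tot| = ℏ√(6·7) = √42 ℏ.

|L_tot|_max = √42 ℏ ≈ 6.481ℏ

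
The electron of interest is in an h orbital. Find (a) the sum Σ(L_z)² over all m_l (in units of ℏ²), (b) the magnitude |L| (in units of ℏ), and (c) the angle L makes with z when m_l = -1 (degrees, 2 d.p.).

Σ(L_z)² = 110 ℏ²; |L| = √30 ℏ ≈ 5.477ℏ; θ(m_l=-1) ≈ 100.52°

The letter h corresponds to l = 5.
Σ m_l² = 110, so Σ(L_z)² = 110 ℏ².
|L| = ℏ√(5·6) = √30 ℏ ≈ 5.477ℏ.
For m_l = -1: cos θ = -1/√30, θ ≈ 100.52°.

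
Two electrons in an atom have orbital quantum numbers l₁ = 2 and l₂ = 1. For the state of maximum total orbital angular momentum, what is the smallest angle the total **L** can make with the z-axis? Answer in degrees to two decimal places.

θ_min ≈ 30.00°

L runs from |2 − 1| = 1 to 2 + 1 = 3.
L ∈ {1, 2, 3}.
The maximum is L = 3, with |L_tot| = ℏ√(3·4) = 2√3 ℏ.
The minimum angle with z is arccos(3/√12) ≈ 30.00°.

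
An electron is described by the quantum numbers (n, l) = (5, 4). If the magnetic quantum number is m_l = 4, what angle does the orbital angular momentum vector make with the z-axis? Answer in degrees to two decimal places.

|L| = √(l(l+1)) ℏ = 2√5 ℏ.
L_z = m_l ℏ = 4ℏ.
cos θ = L_z/|L| = 4/√20, so θ ≈ 26.57°.

θ ≈ 26.57°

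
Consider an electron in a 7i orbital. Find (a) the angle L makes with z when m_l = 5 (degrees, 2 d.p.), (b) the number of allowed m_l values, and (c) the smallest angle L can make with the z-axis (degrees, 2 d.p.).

For 7i, l = 6.
For m_l = 5: cos θ = 5/√42, θ ≈ 39.51°.
There are 2l+1 = 13 values of m_l.
cos θ_min = 6/√42, so θ_min ≈ 22.21°.

θ(m_l=5) ≈ 39.51°; 13 values; θ_min ≈ 22.21°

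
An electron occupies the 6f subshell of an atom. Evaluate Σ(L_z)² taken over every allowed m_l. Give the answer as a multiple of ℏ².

The 6f subshell has l = 3.
The allowed m_l values are -3, -2, -1, 0, 1, 2, 3.
Summing m² from −3 to 3: Σ m_l² = 28.

Σ(L_z)² = 28 ℏ²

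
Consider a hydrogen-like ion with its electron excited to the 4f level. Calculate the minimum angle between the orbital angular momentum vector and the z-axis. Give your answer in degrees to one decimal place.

θ_min ≈ 30.0°

The 4f level has l = 3.
|L|² = l(l+1)ℏ² = 12ℏ², so |L| = 2√3 ℏ.
The smallest angle corresponds to the largest L_z, i.e. m_l = l = 3, giving L_z = 3ℏ.
cos θ_min = 3/√12, so θ_min ≈ 30.0°.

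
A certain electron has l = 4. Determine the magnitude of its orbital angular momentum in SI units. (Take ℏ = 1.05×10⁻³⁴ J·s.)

|L| = 4.70×10⁻³⁴ J·s

|L| = ℏ√(l(l+1)) = ℏ√(4·5) = 2√5 ℏ
Numerically, |L| = 4.472 × (1.05×10⁻³⁴ J·s) = 4.70×10⁻³⁴ J·s.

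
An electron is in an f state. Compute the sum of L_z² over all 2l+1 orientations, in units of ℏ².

The letter f corresponds to l = 3.
m_l runs from −3 to 3, i.e. {-3, -2, -1, 0, 1, 2, 3}.
Σ m_l² = 2·(1 + 4 + 9) = 28.

Σ(L_z)² = 28 ℏ²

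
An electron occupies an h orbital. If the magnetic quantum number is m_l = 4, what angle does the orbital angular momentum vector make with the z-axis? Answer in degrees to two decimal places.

θ ≈ 43.09°

An h state has l = 5.
|L| = √(l(l+1)) ℏ = √30 ℏ.
L_z = m_l ℏ = 4ℏ.
cos θ = L_z/|L| = 4/√30, so θ ≈ 43.09°.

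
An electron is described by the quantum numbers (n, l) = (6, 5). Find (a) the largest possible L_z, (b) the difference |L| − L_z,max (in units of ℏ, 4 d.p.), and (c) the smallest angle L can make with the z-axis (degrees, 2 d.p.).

L_z,max = lℏ = 5ℏ.
|L| − L_z,max = (√30 − 5)ℏ ≈ 0.4772ℏ.
cos θ_min = 5/√30, so θ_min ≈ 24.09°.

L_z,max = 5ℏ; |L|−L_z,max ≈ 0.4772ℏ; θ_min ≈ 24.09°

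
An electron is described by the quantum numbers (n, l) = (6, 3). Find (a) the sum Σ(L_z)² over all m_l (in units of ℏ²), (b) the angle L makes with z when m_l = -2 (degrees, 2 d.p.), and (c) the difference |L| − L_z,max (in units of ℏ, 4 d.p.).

Σ m_l² = 28, so Σ(L_z)² = 28 ℏ².
For m_l = -2: cos θ = -2/√12, θ ≈ 125.26°.
|L| − L_z,max = (2√3 − 3)ℏ ≈ 0.4641ℏ.

Σ(L_z)² = 28 ℏ²; θ(m_l=-2) ≈ 125.26°; |L|−L_z,max ≈ 0.4641ℏ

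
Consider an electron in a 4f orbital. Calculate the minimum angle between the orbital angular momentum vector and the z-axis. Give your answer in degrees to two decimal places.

θ_min ≈ 30.00°

For 4f, l = 3.
|L| = √(l(l+1)) ℏ = 2√3 ℏ.
The smallest angle corresponds to the largest L_z, i.e. m_l = l = 3, giving L_z = 3ℏ.
cos θ_min = 3/√12, so θ_min ≈ 30.00°.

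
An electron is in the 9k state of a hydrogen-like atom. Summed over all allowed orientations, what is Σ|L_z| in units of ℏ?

9k means n = 9, l = 7.
m_l ∈ {-7, -6, -5, -4, -3, -2, -1, 0, 1, 2, 3, 4, 5, 6, 7}.
Σ|m_l| = 2·7(7+1)/2 = 56.

Σ|L_z| = 56 ℏ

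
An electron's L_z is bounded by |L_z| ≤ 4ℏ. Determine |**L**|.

Since max m_l = l, l = 4.
|L| = √(l(l+1)) ℏ = 2√5 ℏ.

|L| = 2√5 ℏ ≈ 4.472ℏ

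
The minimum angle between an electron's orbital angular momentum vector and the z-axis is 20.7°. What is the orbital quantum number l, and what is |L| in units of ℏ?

cos θ_min = l/√(l(l+1)) = √(l/(l+1)), so l/(l+1) = cos²(20.7°) = 0.8751.
Solving: l = 7.
Then |L| = ℏ√(7·8) = 2√14 ℏ.

l = 7, |L| = 2√14 ℏ ≈ 7.483ℏ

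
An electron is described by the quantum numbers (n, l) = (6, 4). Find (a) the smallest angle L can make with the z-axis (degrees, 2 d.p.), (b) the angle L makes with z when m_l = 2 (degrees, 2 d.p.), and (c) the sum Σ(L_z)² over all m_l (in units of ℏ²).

cos θ_min = 4/√20, so θ_min ≈ 26.57°.
For m_l = 2: cos θ = 2/√20, θ ≈ 63.43°.
Σ m_l² = 60, so Σ(L_z)² = 60 ℏ².

θ_min ≈ 26.57°; θ(m_l=2) ≈ 63.43°; Σ(L_z)² = 60 ℏ²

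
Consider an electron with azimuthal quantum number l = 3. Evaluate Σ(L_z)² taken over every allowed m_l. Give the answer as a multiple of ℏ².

m_l runs from −3 to 3, i.e. {-3, -2, -1, 0, 1, 2, 3}.
Σ m_l² = 2·(1 + 4 + 9) = 28.

Σ(L_z)² = 28 ℏ²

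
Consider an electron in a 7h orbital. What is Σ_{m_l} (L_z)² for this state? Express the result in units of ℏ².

Σ(L_z)² = 110 ℏ²

For 7h, l = 5.
m_l runs from −5 to 5, i.e. {-5, -4, -3, -2, -1, 0, 1, 2, 3, 4, 5}.
Σ m_l² = 2·(1 + 4 + 9 + 16 + 25) = 110.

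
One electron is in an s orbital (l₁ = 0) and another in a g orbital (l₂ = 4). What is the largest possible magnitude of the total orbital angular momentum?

|L_tot|_max = 2√5 ℏ ≈ 4.472ℏ

By the triangle rule, |l₁ − l₂| ≤ L ≤ l₁ + l₂.
Allowed values: L = 4.
The largest magnitude corresponds to L = 4: |L_tot| = ℏ√(4·5) = 2√5 ℏ.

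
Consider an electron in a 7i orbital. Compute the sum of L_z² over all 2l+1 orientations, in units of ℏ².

Σ(L_z)² = 182 ℏ²

7i means n = 7, l = 6.
m_l ∈ {-6, -5, -4, -3, -2, -1, 0, 1, 2, 3, 4, 5, 6}.
Σ m_l² = l(l+1)(2l+1)/3 = 6·7·13/3 = 182.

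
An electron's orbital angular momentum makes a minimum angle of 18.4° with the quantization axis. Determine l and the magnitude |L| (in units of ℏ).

cos²θ_min = l/(l+1) = 0.9004.
Thus l = 0.9004/(1 − 0.9004) ≈ 9.
Then |L| = ℏ√(9·10) = 3√10 ℏ.

l = 9, |L| = 3√10 ℏ ≈ 9.487ℏ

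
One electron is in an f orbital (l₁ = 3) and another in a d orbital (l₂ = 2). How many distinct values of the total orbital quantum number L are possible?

Angular momentum addition gives L = |l₁ − l₂|, …, l₁ + l₂.
Allowed values: L = 1, 2, 3, 4, 5.
That is 5 values.

5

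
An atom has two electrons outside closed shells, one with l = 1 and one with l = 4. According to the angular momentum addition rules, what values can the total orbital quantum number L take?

The total orbital quantum number L ranges from |l₁ − l₂| to l₁ + l₂ in integer steps.
Allowed values: L = 3, 4, 5.

L = 3, 4, 5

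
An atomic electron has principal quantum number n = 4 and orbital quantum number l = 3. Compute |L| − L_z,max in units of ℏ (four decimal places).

|L| − L_z,max ≈ 0.4641ℏ

|L| = 2√3 ℏ ≈ 3.4641ℏ, while L_z,max = lℏ = 3ℏ.
The difference is (2√3 − 3)ℏ ≈ 0.4641ℏ.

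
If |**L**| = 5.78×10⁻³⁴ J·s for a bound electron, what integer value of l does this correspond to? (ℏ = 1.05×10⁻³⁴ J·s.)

l = 5

In units of ℏ, |L| ≈ 5.505.
(|L|/ℏ)² = l(l+1) ≈ 30.30 ⇒ l = 5.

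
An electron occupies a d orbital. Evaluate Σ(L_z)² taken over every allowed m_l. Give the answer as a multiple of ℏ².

Σ(L_z)² = 10 ℏ²

For a d orbital, l = 2.
The allowed m_l values are -2, -1, 0, 1, 2.
Σ m_l² = l(l+1)(2l+1)/3 = 2·3·5/3 = 10.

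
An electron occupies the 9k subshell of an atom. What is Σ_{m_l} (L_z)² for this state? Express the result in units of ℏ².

Σ(L_z)² = 280 ℏ²

The 9k subshell has l = 7.
m_l runs from −7 to 7, i.e. {-7, -6, -5, -4, -3, -2, -1, 0, 1, 2, 3, 4, 5, 6, 7}.
Summing m² from −7 to 7: Σ m_l² = 280.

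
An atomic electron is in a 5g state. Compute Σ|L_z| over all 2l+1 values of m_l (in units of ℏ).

Σ|L_z| = 20 ℏ

The 5g subshell has l = 4.
The allowed m_l values are -4, -3, -2, -1, 0, 1, 2, 3, 4.
Σ|m_l| = 2(1+2+…+4) = 20.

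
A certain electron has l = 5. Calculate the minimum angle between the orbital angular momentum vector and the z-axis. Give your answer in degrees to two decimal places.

θ_min ≈ 24.09°

|L| = ℏ√(l(l+1)) = √30 ℏ.
The smallest angle corresponds to the largest L_z, i.e. m_l = l = 5, giving L_z = 5ℏ.
cos θ_min = 5/√30, so θ_min ≈ 24.09°.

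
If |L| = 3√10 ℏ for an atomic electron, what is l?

l = 9

(|L|/ℏ)² = l(l+1) = 90.
The positive root is l = 9.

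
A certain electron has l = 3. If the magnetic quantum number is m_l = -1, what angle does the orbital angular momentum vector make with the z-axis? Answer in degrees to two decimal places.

|L|² = l(l+1)ℏ² = 12ℏ², so |L| = 2√3 ℏ.
L_z = m_l ℏ = −1ℏ.
cos θ = L_z/|L| = -1/√12, so θ ≈ 106.78°.

θ ≈ 106.78°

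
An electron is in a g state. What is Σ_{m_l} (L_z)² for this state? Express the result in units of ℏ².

For a g orbital, l = 4.
m_l runs from −4 to 4, i.e. {-4, -3, -2, -1, 0, 1, 2, 3, 4}.
Summing m² from −4 to 4: Σ m_l² = 60.

Σ(L_z)² = 60 ℏ²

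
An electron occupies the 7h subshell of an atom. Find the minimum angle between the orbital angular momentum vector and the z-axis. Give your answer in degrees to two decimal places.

θ_min ≈ 24.09°

For 7h, l = 5.
|L| = ℏ√(l(l+1)) = √30 ℏ.
The smallest angle corresponds to the largest L_z, i.e. m_l = l = 5, giving L_z = 5ℏ.
cos θ_min = 5/√30, so θ_min ≈ 24.09°.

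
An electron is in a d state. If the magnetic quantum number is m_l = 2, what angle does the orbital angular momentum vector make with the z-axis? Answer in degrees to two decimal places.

θ ≈ 35.26°

D corresponds to l = 2.
|L| = √(l(l+1)) ℏ = √6 ℏ.
L_z = m_l ℏ = 2ℏ.
cos θ = L_z/|L| = 2/√6, so θ ≈ 35.26°.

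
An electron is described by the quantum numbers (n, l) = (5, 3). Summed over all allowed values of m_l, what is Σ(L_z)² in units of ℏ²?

Σ(L_z)² = 28 ℏ²

m_l runs from −3 to 3, i.e. {-3, -2, -1, 0, 1, 2, 3}.
Σ m_l² = l(l+1)(2l+1)/3 = 3·4·7/3 = 28.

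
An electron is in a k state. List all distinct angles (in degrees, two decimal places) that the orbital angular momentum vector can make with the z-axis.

A k state has l = 7.
|L| = ℏ√(l(l+1)) = 2√14 ℏ.
cos θ = m_l/√56 for each m_l ∈ {-7, -6, -5, -4, -3, -2, -1, 0, 1, 2, 3, 4, 5, 6, 7}.

θ ∈ {20.70°, 36.70°, 48.08°, 57.69°, 66.37°, 74.50°, 82.32°, 90.00°, 97.68°, 105.50°, 113.63°, 122.31°, 131.92°, 143.30°, 159.30°}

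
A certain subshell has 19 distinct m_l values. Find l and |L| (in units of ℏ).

19 = 2l + 1, so l = (19−1)/2 = 9.
|L| = ℏ√(l(l+1)) = ℏ√(9·10) = 3√10 ℏ.

l = 9, |L| = 3√10 ℏ ≈ 9.487ℏ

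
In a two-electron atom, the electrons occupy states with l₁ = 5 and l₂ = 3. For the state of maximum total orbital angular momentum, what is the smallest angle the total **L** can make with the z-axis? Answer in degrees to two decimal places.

By the triangle rule, |l₁ − l₂| ≤ L ≤ l₁ + l₂.
Allowed values: L = 2, 3, 4, 5, 6, 7, 8.
The maximum is L = 8, with |L_tot| = ℏ√(8·9) = 6√2 ℏ.
The minimum angle with z is arccos(8/√72) ≈ 19.47°.

θ_min ≈ 19.47°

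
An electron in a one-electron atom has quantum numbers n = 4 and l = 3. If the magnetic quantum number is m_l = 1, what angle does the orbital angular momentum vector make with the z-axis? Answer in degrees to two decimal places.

|L| = √(l(l+1)) ℏ = 2√3 ℏ.
L_z = m_l ℏ = 1ℏ.
cos θ = L_z/|L| = 1/√12, so θ ≈ 73.22°.

θ ≈ 73.22°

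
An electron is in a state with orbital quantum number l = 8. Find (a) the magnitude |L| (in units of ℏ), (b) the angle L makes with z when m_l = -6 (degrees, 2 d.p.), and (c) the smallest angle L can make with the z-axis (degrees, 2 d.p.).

|L| = ℏ√(8·9) = 6√2 ℏ ≈ 8.485ℏ.
For m_l = -6: cos θ = -6/√72, θ ≈ 135.00°.
cos θ_min = 8/√72, so θ_min ≈ 19.47°.

|L| = 6√2 ℏ ≈ 8.485ℏ; θ(m_l=-6) ≈ 135.00°; θ_min ≈ 19.47°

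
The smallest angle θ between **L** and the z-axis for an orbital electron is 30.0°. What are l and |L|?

l = 3, |L| = 2√3 ℏ ≈ 3.464ℏ

cos θ_min = l/√(l(l+1)) = √(l/(l+1)), so l/(l+1) = cos²(30.0°) = 0.7500.
Solving: l = 3.
Then |L| = ℏ√(3·4) = 2√3 ℏ.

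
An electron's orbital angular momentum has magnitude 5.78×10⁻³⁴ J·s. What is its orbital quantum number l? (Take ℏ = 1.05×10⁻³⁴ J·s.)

l = 5

In units of ℏ, |L| ≈ 5.505.
(|L|/ℏ)² = l(l+1) ≈ 30.30 ⇒ l = 5.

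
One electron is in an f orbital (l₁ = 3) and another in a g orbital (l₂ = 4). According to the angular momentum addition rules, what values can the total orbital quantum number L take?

L = 1, 2, 3, 4, 5, 6, 7

The total orbital quantum number L ranges from |l₁ − l₂| to l₁ + l₂ in integer steps.
So L can be 1, 2, 3, 4, 5, 6, 7.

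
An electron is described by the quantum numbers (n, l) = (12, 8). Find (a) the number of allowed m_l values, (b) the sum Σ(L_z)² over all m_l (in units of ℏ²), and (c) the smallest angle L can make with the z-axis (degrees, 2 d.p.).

17 values; Σ(L_z)² = 408 ℏ²; θ_min ≈ 19.47°

There are 2l+1 = 17 values of m_l.
Σ m_l² = 408, so Σ(L_z)² = 408 ℏ².
cos θ_min = 8/√72, so θ_min ≈ 19.47°.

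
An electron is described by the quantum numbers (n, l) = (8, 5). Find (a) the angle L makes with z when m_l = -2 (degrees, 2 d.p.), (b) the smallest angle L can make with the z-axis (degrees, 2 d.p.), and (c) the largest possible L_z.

For m_l = -2: cos θ = -2/√30, θ ≈ 111.42°.
cos θ_min = 5/√30, so θ_min ≈ 24.09°.
L_z,max = lℏ = 5ℏ.

θ(m_l=-2) ≈ 111.42°; θ_min ≈ 24.09°; L_z,max = 5ℏ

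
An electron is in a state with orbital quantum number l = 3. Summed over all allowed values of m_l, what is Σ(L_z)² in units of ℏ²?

Σ(L_z)² = 28 ℏ²

The allowed m_l values are -3, -2, -1, 0, 1, 2, 3.
Σ m_l² = l(l+1)(2l+1)/3 = 3·4·7/3 = 28.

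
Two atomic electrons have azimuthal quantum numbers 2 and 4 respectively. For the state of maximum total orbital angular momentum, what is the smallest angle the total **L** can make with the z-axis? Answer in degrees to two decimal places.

θ_min ≈ 22.21°

L runs from |2 − 4| = 2 to 2 + 4 = 6.
So L can be 2, 3, 4, 5, 6.
The maximum is L = 6, with |L_tot| = ℏ√(6·7) = √42 ℏ.
The minimum angle with z is arccos(6/√42) ≈ 22.21°.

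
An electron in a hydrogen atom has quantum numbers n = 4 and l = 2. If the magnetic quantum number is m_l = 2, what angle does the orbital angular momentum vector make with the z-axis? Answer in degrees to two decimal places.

θ ≈ 35.26°

|L|² = l(l+1)ℏ² = 6ℏ², so |L| = √6 ℏ.
L_z = m_l ℏ = 2ℏ.
cos θ = L_z/|L| = 2/√6, so θ ≈ 35.26°.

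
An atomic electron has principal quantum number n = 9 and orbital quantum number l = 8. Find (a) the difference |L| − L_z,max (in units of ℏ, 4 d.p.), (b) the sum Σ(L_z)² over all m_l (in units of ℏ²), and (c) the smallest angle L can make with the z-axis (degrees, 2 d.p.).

|L| − L_z,max = (6√2 − 8)ℏ ≈ 0.4853ℏ.
Σ m_l² = 408, so Σ(L_z)² = 408 ℏ².
cos θ_min = 8/√72, so θ_min ≈ 19.47°.

|L|−L_z,max ≈ 0.4853ℏ; Σ(L_z)² = 408 ℏ²; θ_min ≈ 19.47°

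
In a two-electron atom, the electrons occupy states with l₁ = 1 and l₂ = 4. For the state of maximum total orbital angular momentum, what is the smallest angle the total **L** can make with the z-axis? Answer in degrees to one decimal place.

θ_min ≈ 24.1°

The total orbital quantum number L ranges from |l₁ − l₂| to l₁ + l₂ in integer steps.
Allowed values: L = 3, 4, 5.
The maximum is L = 5, with |L_tot| = ℏ√(5·6) = √30 ℏ.
The minimum angle with z is arccos(5/√30) ≈ 24.1°.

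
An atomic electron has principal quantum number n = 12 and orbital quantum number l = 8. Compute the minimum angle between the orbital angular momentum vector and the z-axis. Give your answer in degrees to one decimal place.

θ_min ≈ 19.5°

|L| = √(l(l+1)) ℏ = 6√2 ℏ.
The smallest angle corresponds to the largest L_z, i.e. m_l = l = 8, giving L_z = 8ℏ.
cos θ_min = 8/√72, so θ_min ≈ 19.5°.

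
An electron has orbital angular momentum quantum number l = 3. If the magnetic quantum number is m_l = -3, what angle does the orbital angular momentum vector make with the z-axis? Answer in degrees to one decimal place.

θ ≈ 150.0°

|L| = √(l(l+1)) ℏ = 2√3 ℏ.
L_z = m_l ℏ = −3ℏ.
cos θ = L_z/|L| = -3/√12, so θ ≈ 150.0°.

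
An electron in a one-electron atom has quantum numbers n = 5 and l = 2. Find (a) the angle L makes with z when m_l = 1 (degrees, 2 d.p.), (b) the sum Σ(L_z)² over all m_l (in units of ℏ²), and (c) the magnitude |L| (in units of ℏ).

For m_l = 1: cos θ = 1/√6, θ ≈ 65.91°.
Σ m_l² = 10, so Σ(L_z)² = 10 ℏ².
|L| = ℏ√(2·3) = √6 ℏ ≈ 2.449ℏ.

θ(m_l=1) ≈ 65.91°; Σ(L_z)² = 10 ℏ²; |L| = √6 ℏ ≈ 2.449ℏ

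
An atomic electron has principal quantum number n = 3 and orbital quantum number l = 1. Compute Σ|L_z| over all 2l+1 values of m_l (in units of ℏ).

The allowed m_l values are -1, 0, 1.
Σ|m_l| = 2·1(1+1)/2 = 2.

Σ|L_z| = 2 ℏ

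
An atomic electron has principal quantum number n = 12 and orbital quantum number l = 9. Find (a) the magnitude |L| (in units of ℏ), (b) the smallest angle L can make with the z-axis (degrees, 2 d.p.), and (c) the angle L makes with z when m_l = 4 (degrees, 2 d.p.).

|L| = ℏ√(9·10) = 3√10 ℏ ≈ 9.487ℏ.
cos θ_min = 9/√90, so θ_min ≈ 18.43°.
For m_l = 4: cos θ = 4/√90, θ ≈ 65.06°.

|L| = 3√10 ℏ ≈ 9.487ℏ; θ_min ≈ 18.43°; θ(m_l=4) ≈ 65.06°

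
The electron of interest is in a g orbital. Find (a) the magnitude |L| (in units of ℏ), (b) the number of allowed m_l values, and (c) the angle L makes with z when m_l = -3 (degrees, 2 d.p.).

|L| = 2√5 ℏ ≈ 4.472ℏ; 9 values; θ(m_l=-3) ≈ 132.13°

A g state has l = 4.
|L| = ℏ√(4·5) = 2√5 ℏ ≈ 4.472ℏ.
There are 2l+1 = 9 values of m_l.
For m_l = -3: cos θ = -3/√20, θ ≈ 132.13°.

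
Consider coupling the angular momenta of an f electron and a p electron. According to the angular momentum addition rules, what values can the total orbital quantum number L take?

L = 2, 3, 4

The total orbital quantum number L ranges from |l₁ − l₂| to l₁ + l₂ in integer steps.
L ∈ {2, 3, 4}.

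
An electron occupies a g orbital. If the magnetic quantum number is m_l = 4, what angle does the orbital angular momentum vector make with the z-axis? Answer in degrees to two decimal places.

G corresponds to l = 4.
|L| = ℏ√(l(l+1)) = 2√5 ℏ.
L_z = m_l ℏ = 4ℏ.
cos θ = L_z/|L| = 4/√20, so θ ≈ 26.57°.

θ ≈ 26.57°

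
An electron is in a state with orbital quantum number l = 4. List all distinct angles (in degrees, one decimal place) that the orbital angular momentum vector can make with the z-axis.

|L|² = l(l+1)ℏ² = 20ℏ², so |L| = 2√5 ℏ.
cos θ = m_l/√20 for each m_l ∈ {-4, -3, -2, -1, 0, 1, 2, 3, 4}.

θ ∈ {26.6°, 47.9°, 63.4°, 77.1°, 90.0°, 102.9°, 116.6°, 132.1°, 153.4°}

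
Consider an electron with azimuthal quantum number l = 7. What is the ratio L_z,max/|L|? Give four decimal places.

L_z,max/|L| = 0.9354

|L| = 2√14 ℏ ≈ 7.4833ℏ, while L_z,max = lℏ = 7ℏ.
L_z,max/|L| = 7/√56 = 0.9354.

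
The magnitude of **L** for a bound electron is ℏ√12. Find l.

|L| = ℏ√(l(l+1)), so l(l+1) = 12.
Solving: l = 3.

l = 3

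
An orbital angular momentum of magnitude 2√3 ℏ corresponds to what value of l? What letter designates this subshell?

l = 3 (f orbital)

Since |L|² = l(l+1)ℏ², l(l+1) = 12.
The positive root is l = 3.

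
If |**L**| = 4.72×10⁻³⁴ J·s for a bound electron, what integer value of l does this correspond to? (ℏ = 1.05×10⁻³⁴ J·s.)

l = 4

|L|/ℏ = (4.72×10⁻³⁴)/(1.05×10⁻³⁴) ≈ 4.495.
(|L|/ℏ)² = l(l+1) ≈ 20.21 ⇒ l = 4.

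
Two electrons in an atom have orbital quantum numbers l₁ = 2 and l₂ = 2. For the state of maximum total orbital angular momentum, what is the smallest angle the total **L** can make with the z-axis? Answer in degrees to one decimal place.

Angular momentum addition gives L = |l₁ − l₂|, …, l₁ + l₂.
Allowed values: L = 0, 1, 2, 3, 4.
The maximum is L = 4, with |L_tot| = ℏ√(4·5) = 2√5 ℏ.
The minimum angle with z is arccos(4/√20) ≈ 26.6°.

θ_min ≈ 26.6°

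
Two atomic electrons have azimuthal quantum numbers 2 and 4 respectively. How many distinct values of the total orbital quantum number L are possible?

Angular momentum addition gives L = |l₁ − l₂|, …, l₁ + l₂.
So L can be 2, 3, 4, 5, 6.
That is 5 values.

5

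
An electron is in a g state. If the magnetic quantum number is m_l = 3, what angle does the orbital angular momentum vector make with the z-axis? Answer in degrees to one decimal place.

θ ≈ 47.9°

For a g orbital, l = 4.
|L| = ℏ√(l(l+1)) = 2√5 ℏ.
L_z = m_l ℏ = 3ℏ.
cos θ = L_z/|L| = 3/√20, so θ ≈ 47.9°.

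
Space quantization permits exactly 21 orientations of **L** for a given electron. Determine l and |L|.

l = 10, |L| = √110 ℏ ≈ 10.488ℏ

Since there are 2l+1 = 21 values of m_l, l = 10.
Then |L| = √(l(l+1)) ℏ = √110 ℏ.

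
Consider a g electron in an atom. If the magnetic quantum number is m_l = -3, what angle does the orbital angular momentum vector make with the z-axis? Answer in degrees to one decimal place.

θ ≈ 132.1°

For a g orbital, l = 4.
|L| = ℏ√(l(l+1)) = 2√5 ℏ.
L_z = m_l ℏ = −3ℏ.
cos θ = L_z/|L| = -3/√20, so θ ≈ 132.1°.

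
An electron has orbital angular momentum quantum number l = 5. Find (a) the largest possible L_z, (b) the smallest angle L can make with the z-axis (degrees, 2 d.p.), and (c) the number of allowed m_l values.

L_z,max = lℏ = 5ℏ.
cos θ_min = 5/√30, so θ_min ≈ 24.09°.
There are 2l+1 = 11 values of m_l.

L_z,max = 5ℏ; θ_min ≈ 24.09°; 11 values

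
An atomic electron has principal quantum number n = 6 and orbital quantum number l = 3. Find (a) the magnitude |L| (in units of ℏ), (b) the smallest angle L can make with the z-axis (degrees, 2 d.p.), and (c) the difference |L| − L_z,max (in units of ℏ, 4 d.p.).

|L| = ℏ√(3·4) = 2√3 ℏ ≈ 3.464ℏ.
cos θ_min = 3/√12, so θ_min ≈ 30.00°.
|L| − L_z,max = (2√3 − 3)ℏ ≈ 0.4641ℏ.

|L| = 2√3 ℏ ≈ 3.464ℏ; θ_min ≈ 30.00°; |L|−L_z,max ≈ 0.4641ℏ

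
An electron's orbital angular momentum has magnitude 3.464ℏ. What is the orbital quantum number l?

l = 3

Since |L|² = l(l+1)ℏ², l(l+1) = 12.
l² + l − 12 = 0 ⇒ l = 3.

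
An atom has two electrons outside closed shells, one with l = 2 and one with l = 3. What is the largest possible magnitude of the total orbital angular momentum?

The total orbital quantum number L ranges from |l₁ − l₂| to l₁ + l₂ in integer steps.
L ∈ {1, 2, 3, 4, 5}.
The largest magnitude corresponds to L = 5: |L_tot| = ℏ√(5·6) = √30 ℏ.

|L_tot|_max = √30 ℏ ≈ 5.477ℏ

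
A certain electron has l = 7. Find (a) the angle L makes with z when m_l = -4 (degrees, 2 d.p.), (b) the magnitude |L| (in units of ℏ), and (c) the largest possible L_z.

For m_l = -4: cos θ = -4/√56, θ ≈ 122.31°.
|L| = ℏ√(7·8) = 2√14 ℏ ≈ 7.483ℏ.
L_z,max = lℏ = 7ℏ.

θ(m_l=-4) ≈ 122.31°; |L| = 2√14 ℏ ≈ 7.483ℏ; L_z,max = 7ℏ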